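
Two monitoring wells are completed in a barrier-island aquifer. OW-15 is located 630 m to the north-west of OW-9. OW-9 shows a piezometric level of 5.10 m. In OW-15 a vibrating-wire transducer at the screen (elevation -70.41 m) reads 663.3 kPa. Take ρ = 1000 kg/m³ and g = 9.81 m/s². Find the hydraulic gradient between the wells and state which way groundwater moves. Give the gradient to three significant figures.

i ≈ 0.0125; groundwater flows toward the north-west

Total head at OW-9: h = 5.10 m (water level in the piezometer is the total head).
Pressure head at OW-15: ψ = P/(ρg) = 663.3×1000 / (1000 × 9.81) = 67.61 m.
Total head at OW-15: h = z + ψ = -70.41 + 67.61 = -2.80 m.
Head difference: h(OW-9) − h(OW-15) = 5.10 − (-2.80) = 7.90 m.
Hydraulic gradient: i = |Δh| / L = 7.90 / 630 = 0.0125.
Flow is from higher to lower head: from OW-9 toward OW-15, i.e. toward the north-west.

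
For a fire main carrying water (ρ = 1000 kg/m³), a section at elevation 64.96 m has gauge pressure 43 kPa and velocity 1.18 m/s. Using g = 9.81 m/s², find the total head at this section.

h ≈ 69.41 m

Pressure head ψ = P/(ρg) = 43×1000 / (1000 × 9.81) = 4.38 m.
Velocity head = v²/(2g) = 1.18² / (2 × 9.81) = 0.071 m.
h = z + ψ + v²/(2g) = 64.96 + 4.38 + 0.071 = 69.41 m.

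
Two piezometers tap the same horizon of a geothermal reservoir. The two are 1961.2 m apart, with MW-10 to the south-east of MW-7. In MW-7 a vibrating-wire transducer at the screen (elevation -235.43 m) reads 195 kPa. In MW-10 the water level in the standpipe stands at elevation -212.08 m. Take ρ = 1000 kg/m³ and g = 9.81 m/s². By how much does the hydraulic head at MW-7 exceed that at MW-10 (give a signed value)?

Pressure head at MW-7: ψ = P/(ρg) = 195×1000 / (1000 × 9.81) = 19.88 m.
Total head at MW-7: h = z + ψ = -235.43 + 19.88 = -215.55 m.
Total head at MW-10: h = -212.08 m (water level in the piezometer is the total head).
Head difference: h(MW-7) − h(MW-10) = -215.55 − (-212.08) = -3.47 m.

Δh ≈ -3.47 m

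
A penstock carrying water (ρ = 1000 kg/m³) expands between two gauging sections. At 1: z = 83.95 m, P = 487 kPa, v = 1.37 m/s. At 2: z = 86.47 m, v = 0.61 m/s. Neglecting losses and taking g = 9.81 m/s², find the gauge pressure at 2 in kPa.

Pressure head at 1: ψ₁ = P₁/(ρg) = 487×1000 / (1000 × 9.81) = 49.64 m.
Velocity heads: v₁²/2g = 1.37²/19.62 = 0.096 m; v₂²/2g = 0.61²/19.62 = 0.019 m.
Total head H = z₁ + ψ₁ + v₁²/2g = 83.95 + 49.64 + 0.096 = 133.69 m.
ψ₂ = H − z₂ − v₂²/2g = 133.69 − 86.47 − 0.019 = 47.20 m.
P₂ = ρgψ₂ = 1000 × 9.81 × 47.20 ≈ 463 kPa.

P₂ ≈ 463 kPa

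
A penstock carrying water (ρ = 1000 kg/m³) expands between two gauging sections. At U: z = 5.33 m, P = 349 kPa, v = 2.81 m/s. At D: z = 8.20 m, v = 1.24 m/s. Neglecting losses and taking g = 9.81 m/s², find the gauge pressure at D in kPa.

P₂ ≈ 324 kPa

Pressure head at U: ψ₁ = P₁/(ρg) = 349×1000 / (1000 × 9.81) = 35.58 m.
Velocity heads: v₁²/2g = 2.81²/19.62 = 0.402 m; v₂²/2g = 1.24²/19.62 = 0.078 m.
Total head H = z₁ + ψ₁ + v₁²/2g = 5.33 + 35.58 + 0.402 = 41.31 m.
ψ₂ = H − z₂ − v₂²/2g = 41.31 − 8.20 − 0.078 = 33.03 m.
P₂ = ρgψ₂ = 1000 × 9.81 × 33.03 ≈ 324 kPa.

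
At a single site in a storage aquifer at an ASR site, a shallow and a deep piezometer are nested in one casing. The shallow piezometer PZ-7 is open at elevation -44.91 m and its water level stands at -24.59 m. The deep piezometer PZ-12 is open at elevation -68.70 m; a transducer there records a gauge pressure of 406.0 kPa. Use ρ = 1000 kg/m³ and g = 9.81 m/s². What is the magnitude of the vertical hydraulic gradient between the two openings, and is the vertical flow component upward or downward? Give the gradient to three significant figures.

Total head at PZ-7: h = -24.59 m (water level in the standpipe).
Pressure head at PZ-12: ψ = P/(ρg) = 406.0×1000 / (1000 × 9.81) = 41.39 m.
Total head at PZ-12: h = z + ψ = -68.70 + 41.39 = -27.31 m.
Δh = h(PZ-7) − h(PZ-12) = -24.59 − (-27.31) = 2.72 m.
Vertical separation Δz = -44.91 − (-68.70) = 23.79 m.
|i_v| = |Δh| / Δz = 2.72 / 23.79 = 0.114.
Head is higher in the shallow piezometer, so vertical flow is downward (recharge condition).

|i_v| ≈ 0.114; vertical flow is downward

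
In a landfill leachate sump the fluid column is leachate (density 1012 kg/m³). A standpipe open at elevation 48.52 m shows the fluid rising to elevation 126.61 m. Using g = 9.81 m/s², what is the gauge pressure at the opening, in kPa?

P ≈ 775 kPa

Pressure head ψ = h − z = 126.61 − 48.52 = 78.09 m.
P = ρgψ = 1012 × 9.81 × 78.09 = 775256 Pa ≈ 775 kPa.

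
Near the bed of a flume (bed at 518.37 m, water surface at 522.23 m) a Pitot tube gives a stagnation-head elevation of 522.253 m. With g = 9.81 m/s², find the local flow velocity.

Near the bed, under hydrostatic conditions, the piezometric head (z + ψ) equals the free-surface elevation, 522.23 m.
Velocity head = total − piezometric = 522.253 − 522.23 = 0.023 m.
v = √(2g·h_v) = √(2 × 9.81 × 0.023) = 0.672 m/s.

v ≈ 0.672 m/s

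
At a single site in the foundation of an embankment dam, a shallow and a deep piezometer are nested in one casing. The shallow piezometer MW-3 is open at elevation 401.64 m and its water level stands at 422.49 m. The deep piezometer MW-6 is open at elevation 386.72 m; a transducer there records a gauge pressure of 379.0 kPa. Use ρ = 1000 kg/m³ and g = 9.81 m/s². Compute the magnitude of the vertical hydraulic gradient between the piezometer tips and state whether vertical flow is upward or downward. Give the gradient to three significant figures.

|i_v| ≈ 0.192; vertical flow is upward

Total head at MW-3: h = 422.49 m (water level in the standpipe).
Pressure head at MW-6: ψ = P/(ρg) = 379.0×1000 / (1000 × 9.81) = 38.63 m.
Total head at MW-6: h = z + ψ = 386.72 + 38.63 = 425.35 m.
Δh = h(MW-3) − h(MW-6) = 422.49 − 425.35 = -2.86 m.
Vertical separation Δz = 401.64 − 386.72 = 14.92 m.
|i_v| = |Δh| / Δz = 2.86 / 14.92 = 0.192.
Head is higher in the deep piezometer, so vertical flow is upward (discharge condition).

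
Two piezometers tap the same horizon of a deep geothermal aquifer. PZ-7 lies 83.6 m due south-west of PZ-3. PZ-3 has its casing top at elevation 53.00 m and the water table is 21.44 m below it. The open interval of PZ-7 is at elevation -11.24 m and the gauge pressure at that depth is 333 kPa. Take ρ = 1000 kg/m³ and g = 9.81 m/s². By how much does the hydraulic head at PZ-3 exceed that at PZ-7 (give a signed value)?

Δh ≈ 8.86 m

Total head at PZ-3: h = 53.00 − 21.44 = 31.56 m.
Pressure head at PZ-7: ψ = P/(ρg) = 333×1000 / (1000 × 9.81) = 33.94 m.
Total head at PZ-7: h = z + ψ = -11.24 + 33.94 = 22.70 m.
Head difference: h(PZ-3) − h(PZ-7) = 31.56 − 22.70 = 8.86 m.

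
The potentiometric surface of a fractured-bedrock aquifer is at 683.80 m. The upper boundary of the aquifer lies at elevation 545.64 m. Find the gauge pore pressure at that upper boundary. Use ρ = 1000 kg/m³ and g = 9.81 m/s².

P ≈ 1360 kPa

Pressure head at the aquifer top: ψ = h − z = 683.80 − 545.64 = 138.16 m.
P = ρgψ = 1000 × 9.81 × 138.16 = 1355350 Pa ≈ 1360 kPa.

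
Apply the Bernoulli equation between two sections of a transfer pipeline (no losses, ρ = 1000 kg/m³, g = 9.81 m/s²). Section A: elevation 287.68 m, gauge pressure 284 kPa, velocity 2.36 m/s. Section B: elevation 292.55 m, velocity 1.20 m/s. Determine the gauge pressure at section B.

Pressure head at A: ψ₁ = P₁/(ρg) = 284×1000 / (1000 × 9.81) = 28.95 m.
Velocity heads: v₁²/2g = 2.36²/19.62 = 0.284 m; v₂²/2g = 1.20²/19.62 = 0.073 m.
Total head H = z₁ + ψ₁ + v₁²/2g = 287.68 + 28.95 + 0.284 = 316.91 m.
ψ₂ = H − z₂ − v₂²/2g = 316.91 − 292.55 − 0.073 = 24.29 m.
P₂ = ρgψ₂ = 1000 × 9.81 × 24.29 ≈ 238 kPa.

P₂ ≈ 238 kPa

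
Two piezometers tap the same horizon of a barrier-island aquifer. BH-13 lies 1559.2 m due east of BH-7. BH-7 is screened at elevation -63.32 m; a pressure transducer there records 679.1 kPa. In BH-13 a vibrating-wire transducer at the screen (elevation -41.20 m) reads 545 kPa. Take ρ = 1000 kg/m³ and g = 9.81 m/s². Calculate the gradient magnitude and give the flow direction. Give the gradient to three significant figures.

Pressure head at BH-7: ψ = P/(ρg) = 679.1×1000 / (1000 × 9.81) = 69.23 m.
Total head at BH-7: h = z + ψ = -63.32 + 69.23 = 5.91 m.
Pressure head at BH-13: ψ = P/(ρg) = 545×1000 / (1000 × 9.81) = 55.56 m.
Total head at BH-13: h = z + ψ = -41.20 + 55.56 = 14.36 m.
Head difference: h(BH-7) − h(BH-13) = 5.91 − 14.36 = -8.45 m.
Hydraulic gradient: i = |Δh| / L = 8.45 / 1559.2 = 0.00542.
Flow is from higher to lower head: from BH-13 toward BH-7, i.e. toward the west.

i ≈ 0.00542; groundwater flows toward the west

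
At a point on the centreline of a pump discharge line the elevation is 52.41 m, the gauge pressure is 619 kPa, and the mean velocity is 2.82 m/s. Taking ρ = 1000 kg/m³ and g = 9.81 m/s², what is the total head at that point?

Pressure head ψ = P/(ρg) = 619×1000 / (1000 × 9.81) = 63.10 m.
Velocity head = v²/(2g) = 2.82² / (2 × 9.81) = 0.405 m.
h = z + ψ + v²/(2g) = 52.41 + 63.10 + 0.405 = 115.91 m.

h ≈ 115.91 m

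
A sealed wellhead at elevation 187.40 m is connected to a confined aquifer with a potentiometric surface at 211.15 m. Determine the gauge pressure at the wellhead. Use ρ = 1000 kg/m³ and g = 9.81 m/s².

P ≈ 233 kPa

Head above the cap: Δh = 211.15 − 187.40 = 23.75 m.
P = ρgΔh = 1000 × 9.81 × 23.75 = 232988 Pa ≈ 233 kPa.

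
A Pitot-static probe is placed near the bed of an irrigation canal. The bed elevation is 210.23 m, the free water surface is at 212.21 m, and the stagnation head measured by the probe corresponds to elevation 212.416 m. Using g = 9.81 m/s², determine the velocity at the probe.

v ≈ 2.01 m/s

Near the bed, under hydrostatic conditions, the piezometric head (z + ψ) equals the free-surface elevation, 212.21 m.
Velocity head = total − piezometric = 212.416 − 212.21 = 0.206 m.
v = √(2g·h_v) = √(2 × 9.81 × 0.206) = 2.01 m/s.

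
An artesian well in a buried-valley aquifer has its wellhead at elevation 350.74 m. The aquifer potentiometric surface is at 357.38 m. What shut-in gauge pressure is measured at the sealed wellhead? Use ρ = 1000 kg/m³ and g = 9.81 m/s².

P ≈ 65.1 kPa

Head above the cap: Δh = 357.38 − 350.74 = 6.64 m.
P = ρgΔh = 1000 × 9.81 × 6.64 = 65138 Pa ≈ 65.1 kPa.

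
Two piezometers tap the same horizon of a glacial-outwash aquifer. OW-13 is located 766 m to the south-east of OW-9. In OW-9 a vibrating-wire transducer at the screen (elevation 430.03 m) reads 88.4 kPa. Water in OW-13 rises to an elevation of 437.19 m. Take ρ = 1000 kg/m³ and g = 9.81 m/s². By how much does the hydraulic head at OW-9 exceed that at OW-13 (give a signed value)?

Δh ≈ 1.85 m

Pressure head at OW-9: ψ = P/(ρg) = 88.4×1000 / (1000 × 9.81) = 9.01 m.
Total head at OW-9: h = z + ψ = 430.03 + 9.01 = 439.04 m.
Total head at OW-13: h = 437.19 m (water level in the piezometer is the total head).
Head difference: h(OW-9) − h(OW-13) = 439.04 − 437.19 = 1.85 m.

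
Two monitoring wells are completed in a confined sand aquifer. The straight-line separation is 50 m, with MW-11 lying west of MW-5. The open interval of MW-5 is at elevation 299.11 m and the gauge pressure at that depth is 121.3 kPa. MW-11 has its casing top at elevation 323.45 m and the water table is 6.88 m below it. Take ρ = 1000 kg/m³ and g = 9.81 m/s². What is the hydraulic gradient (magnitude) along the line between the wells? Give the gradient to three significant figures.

Pressure head at MW-5: ψ = P/(ρg) = 121.3×1000 / (1000 × 9.81) = 12.36 m.
Total head at MW-5: h = z + ψ = 299.11 + 12.36 = 311.47 m.
Total head at MW-11: h = 323.45 − 6.88 = 316.57 m.
Head difference: h(MW-5) − h(MW-11) = 311.47 − 316.57 = -5.10 m.
Hydraulic gradient: i = |Δh| / L = 5.10 / 50 = 0.102.

i ≈ 0.102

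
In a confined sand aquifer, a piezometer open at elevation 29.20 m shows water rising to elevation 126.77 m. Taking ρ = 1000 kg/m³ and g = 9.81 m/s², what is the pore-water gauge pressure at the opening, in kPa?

Pressure head ψ = h − z = 126.77 − 29.20 = 97.57 m.
P = ρgψ = 1000 × 9.81 × 97.57 = 957162 Pa ≈ 957 kPa.

P ≈ 957 kPa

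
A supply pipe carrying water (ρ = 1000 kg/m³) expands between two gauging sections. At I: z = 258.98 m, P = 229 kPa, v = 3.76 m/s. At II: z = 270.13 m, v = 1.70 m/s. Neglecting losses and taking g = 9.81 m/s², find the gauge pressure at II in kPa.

P₂ ≈ 125 kPa

Pressure head at I: ψ₁ = P₁/(ρg) = 229×1000 / (1000 × 9.81) = 23.34 m.
Velocity heads: v₁²/2g = 3.76²/19.62 = 0.721 m; v₂²/2g = 1.70²/19.62 = 0.147 m.
Total head H = z₁ + ψ₁ + v₁²/2g = 258.98 + 23.34 + 0.721 = 283.04 m.
ψ₂ = H − z₂ − v₂²/2g = 283.04 − 270.13 − 0.147 = 12.76 m.
P₂ = ρgψ₂ = 1000 × 9.81 × 12.76 ≈ 125 kPa.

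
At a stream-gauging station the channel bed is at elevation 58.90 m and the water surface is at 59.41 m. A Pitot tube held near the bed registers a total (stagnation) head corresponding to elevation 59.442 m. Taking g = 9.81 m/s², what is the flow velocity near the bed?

v ≈ 0.792 m/s

Near the bed, under hydrostatic conditions, the piezometric head (z + ψ) equals the free-surface elevation, 59.41 m.
Velocity head = total − piezometric = 59.442 − 59.41 = 0.032 m.
v = √(2g·h_v) = √(2 × 9.81 × 0.032) = 0.792 m/s.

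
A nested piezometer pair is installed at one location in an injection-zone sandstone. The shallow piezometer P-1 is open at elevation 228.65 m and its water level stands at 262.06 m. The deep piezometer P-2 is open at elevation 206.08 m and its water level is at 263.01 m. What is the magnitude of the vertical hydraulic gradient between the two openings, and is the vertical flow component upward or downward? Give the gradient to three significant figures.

Total head at P-1: h = 262.06 m (water level in the standpipe).
Total head at P-2: h = 263.01 m.
Δh = h(P-1) − h(P-2) = 262.06 − 263.01 = -0.95 m.
Vertical separation Δz = 228.65 − 206.08 = 22.57 m.
|i_v| = |Δh| / Δz = 0.95 / 22.57 = 0.0421.
Head is higher in the deep piezometer, so vertical flow is upward (discharge condition).

|i_v| ≈ 0.0421; vertical flow is upward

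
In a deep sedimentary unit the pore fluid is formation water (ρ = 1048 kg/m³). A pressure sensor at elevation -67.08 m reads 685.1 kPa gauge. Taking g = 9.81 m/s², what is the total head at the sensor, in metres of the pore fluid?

h ≈ -0.44 m

ψ = P/(ρg) = 685.1×1000 / (1048 × 9.81) = 66.64 m.
h = z + ψ = -67.08 + 66.64 = -0.44 m.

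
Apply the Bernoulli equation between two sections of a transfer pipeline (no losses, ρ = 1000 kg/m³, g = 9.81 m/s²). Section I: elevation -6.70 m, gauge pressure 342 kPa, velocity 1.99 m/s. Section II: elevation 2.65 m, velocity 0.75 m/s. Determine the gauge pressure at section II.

P₂ ≈ 252 kPa

Pressure head at I: ψ₁ = P₁/(ρg) = 342×1000 / (1000 × 9.81) = 34.86 m.
Velocity heads: v₁²/2g = 1.99²/19.62 = 0.202 m; v₂²/2g = 0.75²/19.62 = 0.029 m.
Total head H = z₁ + ψ₁ + v₁²/2g = -6.70 + 34.86 + 0.202 = 28.36 m.
ψ₂ = H − z₂ − v₂²/2g = 28.36 − 2.65 − 0.029 = 25.68 m.
P₂ = ρgψ₂ = 1000 × 9.81 × 25.68 ≈ 252 kPa.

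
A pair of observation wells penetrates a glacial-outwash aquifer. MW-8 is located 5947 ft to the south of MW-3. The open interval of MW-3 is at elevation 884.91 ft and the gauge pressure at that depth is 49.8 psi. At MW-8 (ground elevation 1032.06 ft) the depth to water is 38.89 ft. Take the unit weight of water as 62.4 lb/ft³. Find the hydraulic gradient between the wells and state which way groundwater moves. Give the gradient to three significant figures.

Pressure head at MW-3: ψ = 144·P/γ = 144 × 49.8 / 62.4 = 114.92 ft.
Total head at MW-3: h = z + ψ = 884.91 + 114.92 = 999.83 ft.
Total head at MW-8: h = 1032.06 − 38.89 = 993.17 ft.
Head difference: h(MW-3) − h(MW-8) = 999.83 − 993.17 = 6.66 ft.
Hydraulic gradient: i = |Δh| / L = 6.66 / 5947 = 0.00112.
Flow is from higher to lower head: from MW-3 toward MW-8, i.e. toward the south.

i ≈ 0.00112; groundwater flows toward the south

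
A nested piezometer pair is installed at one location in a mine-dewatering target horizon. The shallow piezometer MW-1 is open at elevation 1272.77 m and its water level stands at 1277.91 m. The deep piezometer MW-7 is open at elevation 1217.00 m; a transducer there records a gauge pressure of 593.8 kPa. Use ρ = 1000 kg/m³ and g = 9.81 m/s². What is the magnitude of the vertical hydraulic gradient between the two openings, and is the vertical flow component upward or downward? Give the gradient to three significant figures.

|i_v| ≈ 0.00681; vertical flow is downward

Total head at MW-1: h = 1277.91 m (water level in the standpipe).
Pressure head at MW-7: ψ = P/(ρg) = 593.8×1000 / (1000 × 9.81) = 60.53 m.
Total head at MW-7: h = z + ψ = 1217.00 + 60.53 = 1277.53 m.
Δh = h(MW-1) − h(MW-7) = 1277.91 − 1277.53 = 0.38 m.
Vertical separation Δz = 1272.77 − 1217.00 = 55.77 m.
|i_v| = |Δh| / Δz = 0.38 / 55.77 = 0.00681.
Head is higher in the shallow piezometer, so vertical flow is downward (recharge condition).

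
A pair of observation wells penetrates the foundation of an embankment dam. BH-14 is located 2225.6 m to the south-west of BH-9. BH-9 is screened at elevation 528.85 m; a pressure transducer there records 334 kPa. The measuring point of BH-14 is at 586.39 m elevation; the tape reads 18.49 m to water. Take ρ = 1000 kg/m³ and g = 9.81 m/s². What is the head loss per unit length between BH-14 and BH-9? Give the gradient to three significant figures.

Pressure head at BH-9: ψ = P/(ρg) = 334×1000 / (1000 × 9.81) = 34.05 m.
Total head at BH-9: h = z + ψ = 528.85 + 34.05 = 562.90 m.
Total head at BH-14: h = 586.39 − 18.49 = 567.90 m.
Head difference: h(BH-9) − h(BH-14) = 562.90 − 567.90 = -5.00 m.
Hydraulic gradient: i = |Δh| / L = 5.00 / 2225.6 = 0.00225.

i ≈ 0.00225 m/m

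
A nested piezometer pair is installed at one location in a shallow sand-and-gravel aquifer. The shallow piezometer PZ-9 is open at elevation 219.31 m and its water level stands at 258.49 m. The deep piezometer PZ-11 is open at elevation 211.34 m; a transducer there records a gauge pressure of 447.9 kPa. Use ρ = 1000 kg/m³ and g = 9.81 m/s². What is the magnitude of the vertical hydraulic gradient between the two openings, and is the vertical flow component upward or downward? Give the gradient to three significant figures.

Total head at PZ-9: h = 258.49 m (water level in the standpipe).
Pressure head at PZ-11: ψ = P/(ρg) = 447.9×1000 / (1000 × 9.81) = 45.66 m.
Total head at PZ-11: h = z + ψ = 211.34 + 45.66 = 257.00 m.
Δh = h(PZ-9) − h(PZ-11) = 258.49 − 257.00 = 1.49 m.
Vertical separation Δz = 219.31 − 211.34 = 7.97 m.
|i_v| = |Δh| / Δz = 1.49 / 7.97 = 0.187.
Head is higher in the shallow piezometer, so vertical flow is downward (recharge condition).

|i_v| ≈ 0.187; vertical flow is downward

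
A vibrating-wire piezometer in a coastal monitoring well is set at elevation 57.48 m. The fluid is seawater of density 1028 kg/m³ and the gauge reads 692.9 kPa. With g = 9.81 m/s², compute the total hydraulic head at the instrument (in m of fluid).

ψ = P/(ρg) = 692.9×1000 / (1028 × 9.81) = 68.71 m.
h = z + ψ = 57.48 + 68.71 = 126.19 m.

h ≈ 126.19 m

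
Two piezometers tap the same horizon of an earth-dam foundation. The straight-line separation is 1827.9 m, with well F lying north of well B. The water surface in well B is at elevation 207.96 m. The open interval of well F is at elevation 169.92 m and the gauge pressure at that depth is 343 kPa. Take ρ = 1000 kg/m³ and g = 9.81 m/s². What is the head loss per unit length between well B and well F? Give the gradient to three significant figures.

Total head at well B: h = 207.96 m (water level in the piezometer is the total head).
Pressure head at well F: ψ = P/(ρg) = 343×1000 / (1000 × 9.81) = 34.96 m.
Total head at well F: h = z + ψ = 169.92 + 34.96 = 204.88 m.
Head difference: h(well B) − h(well F) = 207.96 − 204.88 = 3.08 m.
Hydraulic gradient: i = |Δh| / L = 3.08 / 1827.9 = 0.00168.

i ≈ 0.00168 m/m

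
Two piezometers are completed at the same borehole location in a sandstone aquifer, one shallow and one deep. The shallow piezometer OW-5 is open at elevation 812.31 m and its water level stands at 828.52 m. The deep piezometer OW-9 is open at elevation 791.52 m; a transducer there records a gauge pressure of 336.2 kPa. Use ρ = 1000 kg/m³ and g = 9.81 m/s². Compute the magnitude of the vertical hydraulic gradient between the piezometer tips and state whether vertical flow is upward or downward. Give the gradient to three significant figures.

Total head at OW-5: h = 828.52 m (water level in the standpipe).
Pressure head at OW-9: ψ = P/(ρg) = 336.2×1000 / (1000 × 9.81) = 34.27 m.
Total head at OW-9: h = z + ψ = 791.52 + 34.27 = 825.79 m.
Δh = h(OW-5) − h(OW-9) = 828.52 − 825.79 = 2.73 m.
Vertical separation Δz = 812.31 − 791.52 = 20.79 m.
|i_v| = |Δh| / Δz = 2.73 / 20.79 = 0.131.
Head is higher in the shallow piezometer, so vertical flow is downward (recharge condition).

|i_v| ≈ 0.131; vertical flow is downward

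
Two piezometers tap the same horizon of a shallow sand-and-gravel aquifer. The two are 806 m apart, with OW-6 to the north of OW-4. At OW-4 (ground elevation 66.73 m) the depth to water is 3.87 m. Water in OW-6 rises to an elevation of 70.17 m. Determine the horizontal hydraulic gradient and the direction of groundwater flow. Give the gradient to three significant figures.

Total head at OW-4: h = 66.73 − 3.87 = 62.86 m.
Total head at OW-6: h = 70.17 m (water level in the piezometer is the total head).
Head difference: h(OW-4) − h(OW-6) = 62.86 − 70.17 = -7.31 m.
Hydraulic gradient: i = |Δh| / L = 7.31 / 806 = 0.00907.
Flow is from higher to lower head: from OW-6 toward OW-4, i.e. toward the south.

i ≈ 0.00907; groundwater flows toward the south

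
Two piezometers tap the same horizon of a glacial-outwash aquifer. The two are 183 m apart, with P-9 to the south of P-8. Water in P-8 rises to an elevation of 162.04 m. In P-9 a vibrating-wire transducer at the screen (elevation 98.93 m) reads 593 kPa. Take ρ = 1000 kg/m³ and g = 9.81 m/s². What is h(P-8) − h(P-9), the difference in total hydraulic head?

Δh ≈ 2.66 m

Total head at P-8: h = 162.04 m (water level in the piezometer is the total head).
Pressure head at P-9: ψ = P/(ρg) = 593×1000 / (1000 × 9.81) = 60.45 m.
Total head at P-9: h = z + ψ = 98.93 + 60.45 = 159.38 m.
Head difference: h(P-8) − h(P-9) = 162.04 − 159.38 = 2.66 m.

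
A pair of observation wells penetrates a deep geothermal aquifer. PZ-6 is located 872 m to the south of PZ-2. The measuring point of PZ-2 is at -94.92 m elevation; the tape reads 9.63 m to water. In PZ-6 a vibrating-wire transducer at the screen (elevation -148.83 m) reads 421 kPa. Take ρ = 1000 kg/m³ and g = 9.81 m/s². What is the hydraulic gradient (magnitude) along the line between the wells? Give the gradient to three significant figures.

Total head at PZ-2: h = -94.92 − 9.63 = -104.55 m.
Pressure head at PZ-6: ψ = P/(ρg) = 421×1000 / (1000 × 9.81) = 42.92 m.
Total head at PZ-6: h = z + ψ = -148.83 + 42.92 = -105.91 m.
Head difference: h(PZ-2) − h(PZ-6) = -104.55 − (-105.91) = 1.36 m.
Hydraulic gradient: i = |Δh| / L = 1.36 / 872 = 0.00156.

i ≈ 0.00156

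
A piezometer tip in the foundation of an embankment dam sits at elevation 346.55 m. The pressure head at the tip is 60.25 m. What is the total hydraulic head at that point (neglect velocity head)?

h = z + ψ = 346.55 + 60.25 = 406.80 m.

h ≈ 406.80 m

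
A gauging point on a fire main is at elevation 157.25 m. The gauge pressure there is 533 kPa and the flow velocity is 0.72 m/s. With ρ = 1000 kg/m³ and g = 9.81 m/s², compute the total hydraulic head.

h ≈ 211.61 m

Pressure head ψ = P/(ρg) = 533×1000 / (1000 × 9.81) = 54.33 m.
Velocity head = v²/(2g) = 0.72² / (2 × 9.81) = 0.026 m.
h = z + ψ + v²/(2g) = 157.25 + 54.33 + 0.026 = 211.61 m.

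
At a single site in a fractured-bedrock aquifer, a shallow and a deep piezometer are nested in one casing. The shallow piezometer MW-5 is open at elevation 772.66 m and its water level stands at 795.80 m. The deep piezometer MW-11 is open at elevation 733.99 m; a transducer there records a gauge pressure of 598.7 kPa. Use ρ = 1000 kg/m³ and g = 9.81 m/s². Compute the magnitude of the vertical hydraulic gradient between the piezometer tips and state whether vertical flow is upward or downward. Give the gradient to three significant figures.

Total head at MW-5: h = 795.80 m (water level in the standpipe).
Pressure head at MW-11: ψ = P/(ρg) = 598.7×1000 / (1000 × 9.81) = 61.03 m.
Total head at MW-11: h = z + ψ = 733.99 + 61.03 = 795.02 m.
Δh = h(MW-5) − h(MW-11) = 795.80 − 795.02 = 0.78 m.
Vertical separation Δz = 772.66 − 733.99 = 38.67 m.
|i_v| = |Δh| / Δz = 0.78 / 38.67 = 0.0202.
Head is higher in the shallow piezometer, so vertical flow is downward (recharge condition).

|i_v| ≈ 0.0202; vertical flow is downward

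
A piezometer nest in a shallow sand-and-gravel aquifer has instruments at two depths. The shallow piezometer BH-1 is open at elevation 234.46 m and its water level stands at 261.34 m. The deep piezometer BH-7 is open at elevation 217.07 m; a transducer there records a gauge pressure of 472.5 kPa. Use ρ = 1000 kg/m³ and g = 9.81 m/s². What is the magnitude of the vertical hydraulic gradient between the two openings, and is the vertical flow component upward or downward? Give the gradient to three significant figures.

|i_v| ≈ 0.224; vertical flow is upward

Total head at BH-1: h = 261.34 m (water level in the standpipe).
Pressure head at BH-7: ψ = P/(ρg) = 472.5×1000 / (1000 × 9.81) = 48.17 m.
Total head at BH-7: h = z + ψ = 217.07 + 48.17 = 265.24 m.
Δh = h(BH-1) − h(BH-7) = 261.34 − 265.24 = -3.90 m.
Vertical separation Δz = 234.46 − 217.07 = 17.39 m.
|i_v| = |Δh| / Δz = 3.90 / 17.39 = 0.224.
Head is higher in the deep piezometer, so vertical flow is upward (discharge condition).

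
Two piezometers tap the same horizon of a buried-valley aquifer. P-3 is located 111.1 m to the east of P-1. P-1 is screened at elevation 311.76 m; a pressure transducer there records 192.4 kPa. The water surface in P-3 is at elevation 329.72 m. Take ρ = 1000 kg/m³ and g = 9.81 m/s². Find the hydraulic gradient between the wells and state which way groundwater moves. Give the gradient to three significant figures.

Pressure head at P-1: ψ = P/(ρg) = 192.4×1000 / (1000 × 9.81) = 19.61 m.
Total head at P-1: h = z + ψ = 311.76 + 19.61 = 331.37 m.
Total head at P-3: h = 329.72 m (water level in the piezometer is the total head).
Head difference: h(P-1) − h(P-3) = 331.37 − 329.72 = 1.65 m.
Hydraulic gradient: i = |Δh| / L = 1.65 / 111.1 = 0.0149.
Flow is from higher to lower head: from P-1 toward P-3, i.e. toward the east.

i ≈ 0.0149; groundwater flows toward the east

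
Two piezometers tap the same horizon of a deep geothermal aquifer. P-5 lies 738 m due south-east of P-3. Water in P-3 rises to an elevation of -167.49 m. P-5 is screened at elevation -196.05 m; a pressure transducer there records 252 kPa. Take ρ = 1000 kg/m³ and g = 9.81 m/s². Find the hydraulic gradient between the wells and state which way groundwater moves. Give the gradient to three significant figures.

i ≈ 0.00389; groundwater flows toward the south-east

Total head at P-3: h = -167.49 m (water level in the piezometer is the total head).
Pressure head at P-5: ψ = P/(ρg) = 252×1000 / (1000 × 9.81) = 25.69 m.
Total head at P-5: h = z + ψ = -196.05 + 25.69 = -170.36 m.
Head difference: h(P-3) − h(P-5) = -167.49 − (-170.36) = 2.87 m.
Hydraulic gradient: i = |Δh| / L = 2.87 / 738 = 0.00389.
Flow is from higher to lower head: from P-3 toward P-5, i.e. toward the south-east.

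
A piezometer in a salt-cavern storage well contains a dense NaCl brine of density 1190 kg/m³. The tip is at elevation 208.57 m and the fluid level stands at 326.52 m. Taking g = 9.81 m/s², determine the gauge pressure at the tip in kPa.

Pressure head ψ = h − z = 326.52 − 208.57 = 117.95 m.
P = ρgψ = 1190 × 9.81 × 117.95 = 1376937 Pa ≈ 1380 kPa.

P ≈ 1380 kPa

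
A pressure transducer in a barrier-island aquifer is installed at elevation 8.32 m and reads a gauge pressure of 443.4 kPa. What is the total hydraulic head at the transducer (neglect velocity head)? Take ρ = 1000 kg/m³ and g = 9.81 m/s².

ψ = P/(ρg) = 443.4×1000 / (1000 × 9.81) = 45.20 m.
h = z + ψ = 8.32 + 45.20 = 53.52 m.

h ≈ 53.52 m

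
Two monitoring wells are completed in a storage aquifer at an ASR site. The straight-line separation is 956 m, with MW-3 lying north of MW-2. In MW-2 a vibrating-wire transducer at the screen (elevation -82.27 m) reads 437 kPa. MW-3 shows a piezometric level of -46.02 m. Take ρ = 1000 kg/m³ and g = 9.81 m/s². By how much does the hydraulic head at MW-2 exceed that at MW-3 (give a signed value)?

Pressure head at MW-2: ψ = P/(ρg) = 437×1000 / (1000 × 9.81) = 44.55 m.
Total head at MW-2: h = z + ψ = -82.27 + 44.55 = -37.72 m.
Total head at MW-3: h = -46.02 m (water level in the piezometer is the total head).
Head difference: h(MW-2) − h(MW-3) = -37.72 − (-46.02) = 8.30 m.

Δh ≈ 8.30 m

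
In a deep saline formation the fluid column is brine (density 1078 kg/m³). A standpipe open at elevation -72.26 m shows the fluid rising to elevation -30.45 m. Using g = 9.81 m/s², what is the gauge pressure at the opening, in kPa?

Pressure head ψ = h − z = -30.45 − (-72.26) = 41.81 m.
P = ρgψ = 1078 × 9.81 × 41.81 = 442148 Pa ≈ 442 kPa.

P ≈ 442 kPa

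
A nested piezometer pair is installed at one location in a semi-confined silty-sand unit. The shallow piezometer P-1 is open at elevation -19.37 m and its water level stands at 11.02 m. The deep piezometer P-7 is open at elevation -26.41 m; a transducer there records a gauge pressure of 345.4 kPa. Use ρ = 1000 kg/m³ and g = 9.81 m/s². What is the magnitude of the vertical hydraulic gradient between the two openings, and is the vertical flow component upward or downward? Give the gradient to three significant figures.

|i_v| ≈ 0.315; vertical flow is downward

Total head at P-1: h = 11.02 m (water level in the standpipe).
Pressure head at P-7: ψ = P/(ρg) = 345.4×1000 / (1000 × 9.81) = 35.21 m.
Total head at P-7: h = z + ψ = -26.41 + 35.21 = 8.80 m.
Δh = h(P-1) − h(P-7) = 11.02 − 8.80 = 2.22 m.
Vertical separation Δz = -19.37 − (-26.41) = 7.04 m.
|i_v| = |Δh| / Δz = 2.22 / 7.04 = 0.315.
Head is higher in the shallow piezometer, so vertical flow is downward (recharge condition).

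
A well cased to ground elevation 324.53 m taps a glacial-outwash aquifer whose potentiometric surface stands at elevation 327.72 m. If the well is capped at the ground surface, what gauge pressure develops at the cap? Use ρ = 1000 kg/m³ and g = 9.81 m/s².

P ≈ 31.3 kPa

Head above the cap: Δh = 327.72 − 324.53 = 3.19 m.
P = ρgΔh = 1000 × 9.81 × 3.19 = 31294 Pa ≈ 31.3 kPa.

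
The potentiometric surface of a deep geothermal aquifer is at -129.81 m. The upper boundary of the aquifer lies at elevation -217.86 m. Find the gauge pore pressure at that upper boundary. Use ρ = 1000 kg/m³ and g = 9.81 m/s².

P ≈ 864 kPa

Pressure head at the aquifer top: ψ = h − z = -129.81 − (-217.86) = 88.05 m.
P = ρgψ = 1000 × 9.81 × 88.05 = 863771 Pa ≈ 864 kPa.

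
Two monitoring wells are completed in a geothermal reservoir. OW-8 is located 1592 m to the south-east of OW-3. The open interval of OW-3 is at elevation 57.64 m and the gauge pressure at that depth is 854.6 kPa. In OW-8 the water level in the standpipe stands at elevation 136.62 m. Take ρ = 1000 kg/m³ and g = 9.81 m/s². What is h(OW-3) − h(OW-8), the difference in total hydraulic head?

Δh ≈ 8.14 m

Pressure head at OW-3: ψ = P/(ρg) = 854.6×1000 / (1000 × 9.81) = 87.12 m.
Total head at OW-3: h = z + ψ = 57.64 + 87.12 = 144.76 m.
Total head at OW-8: h = 136.62 m (water level in the piezometer is the total head).
Head difference: h(OW-3) − h(OW-8) = 144.76 − 136.62 = 8.14 m.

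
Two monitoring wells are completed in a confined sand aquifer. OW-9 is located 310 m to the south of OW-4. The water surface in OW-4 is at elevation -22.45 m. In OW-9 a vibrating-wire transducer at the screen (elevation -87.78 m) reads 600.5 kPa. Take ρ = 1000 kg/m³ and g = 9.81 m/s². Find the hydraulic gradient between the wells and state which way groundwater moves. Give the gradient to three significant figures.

Total head at OW-4: h = -22.45 m (water level in the piezometer is the total head).
Pressure head at OW-9: ψ = P/(ρg) = 600.5×1000 / (1000 × 9.81) = 61.21 m.
Total head at OW-9: h = z + ψ = -87.78 + 61.21 = -26.57 m.
Head difference: h(OW-4) − h(OW-9) = -22.45 − (-26.57) = 4.12 m.
Hydraulic gradient: i = |Δh| / L = 4.12 / 310 = 0.0133.
Flow is from higher to lower head: from OW-4 toward OW-9, i.e. toward the south.

i ≈ 0.0133; groundwater flows toward the south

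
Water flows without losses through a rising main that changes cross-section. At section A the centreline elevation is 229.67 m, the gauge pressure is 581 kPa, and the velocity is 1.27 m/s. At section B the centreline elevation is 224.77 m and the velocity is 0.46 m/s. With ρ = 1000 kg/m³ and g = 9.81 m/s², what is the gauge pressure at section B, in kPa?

P₂ ≈ 630 kPa

Pressure head at A: ψ₁ = P₁/(ρg) = 581×1000 / (1000 × 9.81) = 59.23 m.
Velocity heads: v₁²/2g = 1.27²/19.62 = 0.082 m; v₂²/2g = 0.46²/19.62 = 0.011 m.
Total head H = z₁ + ψ₁ + v₁²/2g = 229.67 + 59.23 + 0.082 = 288.98 m.
ψ₂ = H − z₂ − v₂²/2g = 288.98 − 224.77 − 0.011 = 64.20 m.
P₂ = ρgψ₂ = 1000 × 9.81 × 64.20 ≈ 630 kPa.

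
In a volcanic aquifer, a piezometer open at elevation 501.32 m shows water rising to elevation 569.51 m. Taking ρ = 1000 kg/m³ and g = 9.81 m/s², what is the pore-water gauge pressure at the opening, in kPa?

Pressure head ψ = h − z = 569.51 − 501.32 = 68.19 m.
P = ρgψ = 1000 × 9.81 × 68.19 = 668944 Pa ≈ 669 kPa.

P ≈ 669 kPa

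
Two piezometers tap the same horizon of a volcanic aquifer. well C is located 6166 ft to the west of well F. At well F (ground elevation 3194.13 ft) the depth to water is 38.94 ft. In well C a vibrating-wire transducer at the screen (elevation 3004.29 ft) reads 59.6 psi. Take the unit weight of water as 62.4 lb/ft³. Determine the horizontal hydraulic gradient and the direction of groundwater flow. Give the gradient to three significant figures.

i ≈ 0.00217; groundwater flows toward the west

Total head at well F: h = 3194.13 − 38.94 = 3155.19 ft.
Pressure head at well C: ψ = 144·P/γ = 144 × 59.6 / 62.4 = 137.54 ft.
Total head at well C: h = z + ψ = 3004.29 + 137.54 = 3141.83 ft.
Head difference: h(well F) − h(well C) = 3155.19 − 3141.83 = 13.36 ft.
Hydraulic gradient: i = |Δh| / L = 13.36 / 6166 = 0.00217.
Flow is from higher to lower head: from well F toward well C, i.e. toward the west.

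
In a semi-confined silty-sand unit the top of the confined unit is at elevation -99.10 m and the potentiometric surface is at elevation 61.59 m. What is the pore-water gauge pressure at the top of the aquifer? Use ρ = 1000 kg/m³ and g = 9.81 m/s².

P ≈ 1580 kPa

Pressure head at the aquifer top: ψ = h − z = 61.59 − (-99.10) = 160.69 m.
P = ρgψ = 1000 × 9.81 × 160.69 = 1576369 Pa ≈ 1580 kPa.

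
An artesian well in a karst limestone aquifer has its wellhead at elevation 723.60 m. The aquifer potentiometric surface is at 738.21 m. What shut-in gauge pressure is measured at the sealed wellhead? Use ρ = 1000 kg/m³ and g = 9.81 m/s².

P ≈ 143 kPa

Head above the cap: Δh = 738.21 − 723.60 = 14.61 m.
P = ρgΔh = 1000 × 9.81 × 14.61 = 143324 Pa ≈ 143 kPa.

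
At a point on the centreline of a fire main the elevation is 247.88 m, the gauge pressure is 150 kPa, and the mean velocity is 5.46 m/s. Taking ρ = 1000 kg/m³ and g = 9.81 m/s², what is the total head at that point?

Pressure head ψ = P/(ρg) = 150×1000 / (1000 × 9.81) = 15.29 m.
Velocity head = v²/(2g) = 5.46² / (2 × 9.81) = 1.519 m.
h = z + ψ + v²/(2g) = 247.88 + 15.29 + 1.519 = 264.69 m.

h ≈ 264.69 m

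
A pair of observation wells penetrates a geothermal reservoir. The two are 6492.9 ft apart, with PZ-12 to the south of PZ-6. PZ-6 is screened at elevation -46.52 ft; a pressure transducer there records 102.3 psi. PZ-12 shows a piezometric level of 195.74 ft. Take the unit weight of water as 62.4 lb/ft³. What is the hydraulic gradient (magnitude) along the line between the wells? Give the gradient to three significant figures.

Pressure head at PZ-6: ψ = 144·P/γ = 144 × 102.3 / 62.4 = 236.08 ft.
Total head at PZ-6: h = z + ψ = -46.52 + 236.08 = 189.56 ft.
Total head at PZ-12: h = 195.74 ft (water level in the piezometer is the total head).
Head difference: h(PZ-6) − h(PZ-12) = 189.56 − 195.74 = -6.18 ft.
Hydraulic gradient: i = |Δh| / L = 6.18 / 6492.9 = 0.000952.

i ≈ 0.000952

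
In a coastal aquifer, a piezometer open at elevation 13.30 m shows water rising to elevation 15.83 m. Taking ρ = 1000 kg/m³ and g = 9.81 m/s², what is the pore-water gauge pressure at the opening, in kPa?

Pressure head ψ = h − z = 15.83 − 13.30 = 2.53 m.
P = ρgψ = 1000 × 9.81 × 2.53 = 24819 Pa ≈ 24.8 kPa.

P ≈ 24.8 kPa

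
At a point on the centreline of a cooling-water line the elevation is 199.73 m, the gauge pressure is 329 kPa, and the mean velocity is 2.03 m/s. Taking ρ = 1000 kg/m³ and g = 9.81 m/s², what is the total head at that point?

h ≈ 233.48 m

Pressure head ψ = P/(ρg) = 329×1000 / (1000 × 9.81) = 33.54 m.
Velocity head = v²/(2g) = 2.03² / (2 × 9.81) = 0.210 m.
h = z + ψ + v²/(2g) = 199.73 + 33.54 + 0.210 = 233.48 m.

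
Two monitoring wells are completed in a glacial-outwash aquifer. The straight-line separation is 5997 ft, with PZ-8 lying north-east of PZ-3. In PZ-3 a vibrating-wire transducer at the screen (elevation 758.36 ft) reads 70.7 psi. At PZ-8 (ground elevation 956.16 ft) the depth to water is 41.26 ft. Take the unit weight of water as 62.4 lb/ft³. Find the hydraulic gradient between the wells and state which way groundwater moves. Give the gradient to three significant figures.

Pressure head at PZ-3: ψ = 144·P/γ = 144 × 70.7 / 62.4 = 163.15 ft.
Total head at PZ-3: h = z + ψ = 758.36 + 163.15 = 921.51 ft.
Total head at PZ-8: h = 956.16 − 41.26 = 914.90 ft.
Head difference: h(PZ-3) − h(PZ-8) = 921.51 − 914.90 = 6.61 ft.
Hydraulic gradient: i = |Δh| / L = 6.61 / 5997 = 0.00110.
Flow is from higher to lower head: from PZ-3 toward PZ-8, i.e. toward the north-east.

i ≈ 0.00110; groundwater flows toward the north-east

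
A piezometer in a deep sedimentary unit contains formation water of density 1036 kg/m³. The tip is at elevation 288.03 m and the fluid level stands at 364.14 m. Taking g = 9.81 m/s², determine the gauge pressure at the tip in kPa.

P ≈ 774 kPa

Pressure head ψ = h − z = 364.14 − 288.03 = 76.11 m.
P = ρgψ = 1036 × 9.81 × 76.11 = 773518 Pa ≈ 774 kPa.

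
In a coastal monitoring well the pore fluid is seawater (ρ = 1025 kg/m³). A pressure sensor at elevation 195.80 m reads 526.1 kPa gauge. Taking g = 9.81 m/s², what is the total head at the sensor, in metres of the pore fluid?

h ≈ 248.12 m

ψ = P/(ρg) = 526.1×1000 / (1025 × 9.81) = 52.32 m.
h = z + ψ = 195.80 + 52.32 = 248.12 m.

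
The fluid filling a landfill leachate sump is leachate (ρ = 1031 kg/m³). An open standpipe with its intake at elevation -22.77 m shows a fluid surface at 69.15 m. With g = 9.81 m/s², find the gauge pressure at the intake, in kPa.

Pressure head ψ = h − z = 69.15 − (-22.77) = 91.92 m.
P = ρgψ = 1031 × 9.81 × 91.92 = 929689 Pa ≈ 930 kPa.

P ≈ 930 kPa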